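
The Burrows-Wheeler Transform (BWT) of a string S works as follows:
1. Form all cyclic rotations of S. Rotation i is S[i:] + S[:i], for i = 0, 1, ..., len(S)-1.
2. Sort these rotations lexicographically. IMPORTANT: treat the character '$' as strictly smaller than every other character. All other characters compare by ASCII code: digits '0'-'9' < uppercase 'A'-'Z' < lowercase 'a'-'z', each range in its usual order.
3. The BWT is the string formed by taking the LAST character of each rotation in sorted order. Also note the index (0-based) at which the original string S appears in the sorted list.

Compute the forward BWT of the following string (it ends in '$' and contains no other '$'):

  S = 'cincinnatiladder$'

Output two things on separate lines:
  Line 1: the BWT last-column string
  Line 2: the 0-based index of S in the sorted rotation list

All 17 rotations (rotation i = S[i:]+S[:i]):
  rot[0] = cincinnatiladder$
  rot[1] = incinnatiladder$c
  rot[2] = ncinnatiladder$ci
  rot[3] = cinnatiladder$cin
  rot[4] = innatiladder$cinc
  rot[5] = nnatiladder$cinci
  rot[6] = natiladder$cincin
  rot[7] = atiladder$cincinn
  rot[8] = tiladder$cincinna
  rot[9] = iladder$cincinnat
  rot[10] = ladder$cincinnati
  rot[11] = adder$cincinnatil
  rot[12] = dder$cincinnatila
  rot[13] = der$cincinnatilad
  rot[14] = er$cincinnatiladd
  rot[15] = r$cincinnatiladde
  rot[16] = $cincinnatiladder
Sorted (with $ < everything):
  sorted[0] = $cincinnatiladder  (last char: 'r')
  sorted[1] = adder$cincinnatil  (last char: 'l')
  sorted[2] = atiladder$cincinn  (last char: 'n')
  sorted[3] = cincinnatiladder$  (last char: '$')
  sorted[4] = cinnatiladder$cin  (last char: 'n')
  sorted[5] = dder$cincinnatila  (last char: 'a')
  sorted[6] = der$cincinnatilad  (last char: 'd')
  sorted[7] = er$cincinnatiladd  (last char: 'd')
  sorted[8] = iladder$cincinnat  (last char: 't')
  sorted[9] = incinnatiladder$c  (last char: 'c')
  sorted[10] = innatiladder$cinc  (last char: 'c')
  sorted[11] = ladder$cincinnati  (last char: 'i')
  sorted[12] = natiladder$cincin  (last char: 'n')
  sorted[13] = ncinnatiladder$ci  (last char: 'i')
  sorted[14] = nnatiladder$cinci  (last char: 'i')
  sorted[15] = r$cincinnatiladde  (last char: 'e')
  sorted[16] = tiladder$cincinna  (last char: 'a')
Last column: rln$naddtcciniiea
Original string S is at sorted index 3

Answer: rln$naddtcciniiea
3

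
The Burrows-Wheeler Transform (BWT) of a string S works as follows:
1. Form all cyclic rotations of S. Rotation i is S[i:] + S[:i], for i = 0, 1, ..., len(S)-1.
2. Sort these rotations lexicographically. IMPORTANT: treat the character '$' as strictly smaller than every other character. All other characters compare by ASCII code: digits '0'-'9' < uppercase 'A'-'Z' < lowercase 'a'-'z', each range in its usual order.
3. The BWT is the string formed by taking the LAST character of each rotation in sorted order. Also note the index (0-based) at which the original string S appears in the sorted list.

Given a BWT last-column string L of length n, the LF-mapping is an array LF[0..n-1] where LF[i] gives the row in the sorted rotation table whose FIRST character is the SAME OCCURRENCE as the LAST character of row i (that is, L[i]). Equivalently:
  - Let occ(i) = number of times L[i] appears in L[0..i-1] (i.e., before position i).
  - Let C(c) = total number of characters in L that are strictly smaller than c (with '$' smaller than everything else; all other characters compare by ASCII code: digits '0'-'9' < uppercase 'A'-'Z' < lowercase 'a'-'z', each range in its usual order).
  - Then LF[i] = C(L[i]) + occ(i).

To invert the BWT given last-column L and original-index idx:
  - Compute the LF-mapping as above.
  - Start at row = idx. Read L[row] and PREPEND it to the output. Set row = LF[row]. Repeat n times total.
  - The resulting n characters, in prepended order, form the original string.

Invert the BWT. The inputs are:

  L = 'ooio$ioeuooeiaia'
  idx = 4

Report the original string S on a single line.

LF mapping: 9 10 5 11 0 6 12 3 15 13 14 4 7 1 8 2
Walk LF starting at row 4, prepending L[row]:
  step 1: row=4, L[4]='$', prepend. Next row=LF[4]=0
  step 2: row=0, L[0]='o', prepend. Next row=LF[0]=9
  step 3: row=9, L[9]='o', prepend. Next row=LF[9]=13
  step 4: row=13, L[13]='a', prepend. Next row=LF[13]=1
  step 5: row=1, L[1]='o', prepend. Next row=LF[1]=10
  step 6: row=10, L[10]='o', prepend. Next row=LF[10]=14
  step 7: row=14, L[14]='i', prepend. Next row=LF[14]=8
  step 8: row=8, L[8]='u', prepend. Next row=LF[8]=15
  step 9: row=15, L[15]='a', prepend. Next row=LF[15]=2
  step 10: row=2, L[2]='i', prepend. Next row=LF[2]=5
  step 11: row=5, L[5]='i', prepend. Next row=LF[5]=6
  step 12: row=6, L[6]='o', prepend. Next row=LF[6]=12
  step 13: row=12, L[12]='i', prepend. Next row=LF[12]=7
  step 14: row=7, L[7]='e', prepend. Next row=LF[7]=3
  step 15: row=3, L[3]='o', prepend. Next row=LF[3]=11
  step 16: row=11, L[11]='e', prepend. Next row=LF[11]=4
Reversed output: eoeioiiauiooaoo$

Answer: eoeioiiauiooaoo$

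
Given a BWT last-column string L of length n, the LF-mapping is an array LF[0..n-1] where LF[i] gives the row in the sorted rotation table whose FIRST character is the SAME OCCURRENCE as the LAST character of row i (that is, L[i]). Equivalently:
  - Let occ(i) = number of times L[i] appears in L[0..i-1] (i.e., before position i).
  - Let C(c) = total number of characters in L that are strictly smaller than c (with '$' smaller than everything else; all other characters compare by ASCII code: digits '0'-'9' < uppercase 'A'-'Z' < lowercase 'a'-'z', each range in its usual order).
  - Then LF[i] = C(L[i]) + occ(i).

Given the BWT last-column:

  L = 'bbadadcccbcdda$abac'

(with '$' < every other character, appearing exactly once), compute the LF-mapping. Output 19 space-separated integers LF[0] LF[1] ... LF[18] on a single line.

Char counts: '$':1, 'a':5, 'b':4, 'c':5, 'd':4
C (first-col start): C('$')=0, C('a')=1, C('b')=6, C('c')=10, C('d')=15
L[0]='b': occ=0, LF[0]=C('b')+0=6+0=6
L[1]='b': occ=1, LF[1]=C('b')+1=6+1=7
L[2]='a': occ=0, LF[2]=C('a')+0=1+0=1
L[3]='d': occ=0, LF[3]=C('d')+0=15+0=15
L[4]='a': occ=1, LF[4]=C('a')+1=1+1=2
L[5]='d': occ=1, LF[5]=C('d')+1=15+1=16
L[6]='c': occ=0, LF[6]=C('c')+0=10+0=10
L[7]='c': occ=1, LF[7]=C('c')+1=10+1=11
L[8]='c': occ=2, LF[8]=C('c')+2=10+2=12
L[9]='b': occ=2, LF[9]=C('b')+2=6+2=8
L[10]='c': occ=3, LF[10]=C('c')+3=10+3=13
L[11]='d': occ=2, LF[11]=C('d')+2=15+2=17
L[12]='d': occ=3, LF[12]=C('d')+3=15+3=18
L[13]='a': occ=2, LF[13]=C('a')+2=1+2=3
L[14]='$': occ=0, LF[14]=C('$')+0=0+0=0
L[15]='a': occ=3, LF[15]=C('a')+3=1+3=4
L[16]='b': occ=3, LF[16]=C('b')+3=6+3=9
L[17]='a': occ=4, LF[17]=C('a')+4=1+4=5
L[18]='c': occ=4, LF[18]=C('c')+4=10+4=14

Answer: 6 7 1 15 2 16 10 11 12 8 13 17 18 3 0 4 9 5 14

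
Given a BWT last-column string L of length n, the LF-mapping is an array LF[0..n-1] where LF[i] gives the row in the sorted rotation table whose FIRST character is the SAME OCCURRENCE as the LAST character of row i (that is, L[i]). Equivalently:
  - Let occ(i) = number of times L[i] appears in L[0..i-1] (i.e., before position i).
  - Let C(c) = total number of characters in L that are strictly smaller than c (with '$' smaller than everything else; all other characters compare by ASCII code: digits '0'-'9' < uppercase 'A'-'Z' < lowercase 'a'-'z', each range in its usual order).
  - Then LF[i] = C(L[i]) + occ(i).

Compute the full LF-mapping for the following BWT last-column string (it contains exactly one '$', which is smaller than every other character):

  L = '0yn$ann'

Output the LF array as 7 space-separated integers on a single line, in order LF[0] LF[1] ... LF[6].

Answer: 1 6 3 0 2 4 5

Derivation:
Char counts: '$':1, '0':1, 'a':1, 'n':3, 'y':1
C (first-col start): C('$')=0, C('0')=1, C('a')=2, C('n')=3, C('y')=6
L[0]='0': occ=0, LF[0]=C('0')+0=1+0=1
L[1]='y': occ=0, LF[1]=C('y')+0=6+0=6
L[2]='n': occ=0, LF[2]=C('n')+0=3+0=3
L[3]='$': occ=0, LF[3]=C('$')+0=0+0=0
L[4]='a': occ=0, LF[4]=C('a')+0=2+0=2
L[5]='n': occ=1, LF[5]=C('n')+1=3+1=4
L[6]='n': occ=2, LF[6]=C('n')+2=3+2=5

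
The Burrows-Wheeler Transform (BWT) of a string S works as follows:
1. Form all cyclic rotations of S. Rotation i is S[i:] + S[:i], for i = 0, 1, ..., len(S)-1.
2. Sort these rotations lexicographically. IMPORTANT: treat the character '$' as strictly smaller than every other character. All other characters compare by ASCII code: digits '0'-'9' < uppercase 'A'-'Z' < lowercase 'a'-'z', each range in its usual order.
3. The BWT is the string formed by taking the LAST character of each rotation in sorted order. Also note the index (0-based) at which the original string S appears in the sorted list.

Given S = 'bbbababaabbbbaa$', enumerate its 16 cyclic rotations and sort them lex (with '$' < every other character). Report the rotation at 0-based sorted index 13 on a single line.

Answer: bbbaa$bbbababaab

Derivation:
All 16 rotations (rotation i = S[i:]+S[:i]):
  rot[0] = bbbababaabbbbaa$
  rot[1] = bbababaabbbbaa$b
  rot[2] = bababaabbbbaa$bb
  rot[3] = ababaabbbbaa$bbb
  rot[4] = babaabbbbaa$bbba
  rot[5] = abaabbbbaa$bbbab
  rot[6] = baabbbbaa$bbbaba
  rot[7] = aabbbbaa$bbbabab
  rot[8] = abbbbaa$bbbababa
  rot[9] = bbbbaa$bbbababaa
  rot[10] = bbbaa$bbbababaab
  rot[11] = bbaa$bbbababaabb
  rot[12] = baa$bbbababaabbb
  rot[13] = aa$bbbababaabbbb
  rot[14] = a$bbbababaabbbba
  rot[15] = $bbbababaabbbbaa
Sorted (with $ < everything):
  sorted[0] = $bbbababaabbbbaa
  sorted[1] = a$bbbababaabbbba
  sorted[2] = aa$bbbababaabbbb
  sorted[3] = aabbbbaa$bbbabab
  sorted[4] = abaabbbbaa$bbbab
  sorted[5] = ababaabbbbaa$bbb
  sorted[6] = abbbbaa$bbbababa
  sorted[7] = baa$bbbababaabbb
  sorted[8] = baabbbbaa$bbbaba
  sorted[9] = babaabbbbaa$bbba
  sorted[10] = bababaabbbbaa$bb
  sorted[11] = bbaa$bbbababaabb
  sorted[12] = bbababaabbbbaa$b
  sorted[13] = bbbaa$bbbababaab
  sorted[14] = bbbababaabbbbaa$
  sorted[15] = bbbbaa$bbbababaa
sorted[13] = bbbaa$bbbababaab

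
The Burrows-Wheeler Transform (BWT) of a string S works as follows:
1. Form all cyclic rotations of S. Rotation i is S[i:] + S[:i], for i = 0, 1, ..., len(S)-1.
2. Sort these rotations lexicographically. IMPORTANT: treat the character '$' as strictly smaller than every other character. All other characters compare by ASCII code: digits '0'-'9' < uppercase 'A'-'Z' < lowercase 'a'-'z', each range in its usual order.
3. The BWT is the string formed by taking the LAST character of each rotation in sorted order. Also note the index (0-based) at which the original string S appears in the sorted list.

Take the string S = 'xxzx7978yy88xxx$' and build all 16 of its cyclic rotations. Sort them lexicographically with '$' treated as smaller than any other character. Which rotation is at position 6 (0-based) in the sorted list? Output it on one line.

Answer: 978yy88xxx$xxzx7

Derivation:
All 16 rotations (rotation i = S[i:]+S[:i]):
  rot[0] = xxzx7978yy88xxx$
  rot[1] = xzx7978yy88xxx$x
  rot[2] = zx7978yy88xxx$xx
  rot[3] = x7978yy88xxx$xxz
  rot[4] = 7978yy88xxx$xxzx
  rot[5] = 978yy88xxx$xxzx7
  rot[6] = 78yy88xxx$xxzx79
  rot[7] = 8yy88xxx$xxzx797
  rot[8] = yy88xxx$xxzx7978
  rot[9] = y88xxx$xxzx7978y
  rot[10] = 88xxx$xxzx7978yy
  rot[11] = 8xxx$xxzx7978yy8
  rot[12] = xxx$xxzx7978yy88
  rot[13] = xx$xxzx7978yy88x
  rot[14] = x$xxzx7978yy88xx
  rot[15] = $xxzx7978yy88xxx
Sorted (with $ < everything):
  sorted[0] = $xxzx7978yy88xxx
  sorted[1] = 78yy88xxx$xxzx79
  sorted[2] = 7978yy88xxx$xxzx
  sorted[3] = 88xxx$xxzx7978yy
  sorted[4] = 8xxx$xxzx7978yy8
  sorted[5] = 8yy88xxx$xxzx797
  sorted[6] = 978yy88xxx$xxzx7
  sorted[7] = x$xxzx7978yy88xx
  sorted[8] = x7978yy88xxx$xxz
  sorted[9] = xx$xxzx7978yy88x
  sorted[10] = xxx$xxzx7978yy88
  sorted[11] = xxzx7978yy88xxx$
  sorted[12] = xzx7978yy88xxx$x
  sorted[13] = y88xxx$xxzx7978y
  sorted[14] = yy88xxx$xxzx7978
  sorted[15] = zx7978yy88xxx$xx
sorted[6] = 978yy88xxx$xxzx7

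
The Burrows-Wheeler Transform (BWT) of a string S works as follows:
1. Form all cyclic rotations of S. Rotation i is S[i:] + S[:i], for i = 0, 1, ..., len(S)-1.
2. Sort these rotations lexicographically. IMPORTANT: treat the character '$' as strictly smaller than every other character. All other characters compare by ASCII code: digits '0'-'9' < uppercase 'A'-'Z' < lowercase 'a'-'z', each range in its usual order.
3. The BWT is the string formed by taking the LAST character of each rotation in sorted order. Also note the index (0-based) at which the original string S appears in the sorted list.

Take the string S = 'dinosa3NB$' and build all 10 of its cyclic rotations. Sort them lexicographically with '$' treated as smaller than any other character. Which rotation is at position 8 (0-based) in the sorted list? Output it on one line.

Answer: osa3NB$din

Derivation:
All 10 rotations (rotation i = S[i:]+S[:i]):
  rot[0] = dinosa3NB$
  rot[1] = inosa3NB$d
  rot[2] = nosa3NB$di
  rot[3] = osa3NB$din
  rot[4] = sa3NB$dino
  rot[5] = a3NB$dinos
  rot[6] = 3NB$dinosa
  rot[7] = NB$dinosa3
  rot[8] = B$dinosa3N
  rot[9] = $dinosa3NB
Sorted (with $ < everything):
  sorted[0] = $dinosa3NB
  sorted[1] = 3NB$dinosa
  sorted[2] = B$dinosa3N
  sorted[3] = NB$dinosa3
  sorted[4] = a3NB$dinos
  sorted[5] = dinosa3NB$
  sorted[6] = inosa3NB$d
  sorted[7] = nosa3NB$di
  sorted[8] = osa3NB$din
  sorted[9] = sa3NB$dino
sorted[8] = osa3NB$din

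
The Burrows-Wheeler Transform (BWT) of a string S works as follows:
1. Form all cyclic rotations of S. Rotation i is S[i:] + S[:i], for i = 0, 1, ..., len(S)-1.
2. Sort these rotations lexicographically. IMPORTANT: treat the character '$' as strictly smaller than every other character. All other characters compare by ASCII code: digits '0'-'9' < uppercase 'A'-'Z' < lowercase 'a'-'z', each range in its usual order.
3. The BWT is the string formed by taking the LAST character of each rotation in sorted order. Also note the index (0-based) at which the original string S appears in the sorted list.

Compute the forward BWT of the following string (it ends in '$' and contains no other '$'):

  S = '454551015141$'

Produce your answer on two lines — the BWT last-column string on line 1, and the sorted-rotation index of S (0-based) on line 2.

Answer: 1145501$55144
7

Derivation:
All 13 rotations (rotation i = S[i:]+S[:i]):
  rot[0] = 454551015141$
  rot[1] = 54551015141$4
  rot[2] = 4551015141$45
  rot[3] = 551015141$454
  rot[4] = 51015141$4545
  rot[5] = 1015141$45455
  rot[6] = 015141$454551
  rot[7] = 15141$4545510
  rot[8] = 5141$45455101
  rot[9] = 141$454551015
  rot[10] = 41$4545510151
  rot[11] = 1$45455101514
  rot[12] = $454551015141
Sorted (with $ < everything):
  sorted[0] = $454551015141  (last char: '1')
  sorted[1] = 015141$454551  (last char: '1')
  sorted[2] = 1$45455101514  (last char: '4')
  sorted[3] = 1015141$45455  (last char: '5')
  sorted[4] = 141$454551015  (last char: '5')
  sorted[5] = 15141$4545510  (last char: '0')
  sorted[6] = 41$4545510151  (last char: '1')
  sorted[7] = 454551015141$  (last char: '$')
  sorted[8] = 4551015141$45  (last char: '5')
  sorted[9] = 51015141$4545  (last char: '5')
  sorted[10] = 5141$45455101  (last char: '1')
  sorted[11] = 54551015141$4  (last char: '4')
  sorted[12] = 551015141$454  (last char: '4')
Last column: 1145501$55144
Original string S is at sorted index 7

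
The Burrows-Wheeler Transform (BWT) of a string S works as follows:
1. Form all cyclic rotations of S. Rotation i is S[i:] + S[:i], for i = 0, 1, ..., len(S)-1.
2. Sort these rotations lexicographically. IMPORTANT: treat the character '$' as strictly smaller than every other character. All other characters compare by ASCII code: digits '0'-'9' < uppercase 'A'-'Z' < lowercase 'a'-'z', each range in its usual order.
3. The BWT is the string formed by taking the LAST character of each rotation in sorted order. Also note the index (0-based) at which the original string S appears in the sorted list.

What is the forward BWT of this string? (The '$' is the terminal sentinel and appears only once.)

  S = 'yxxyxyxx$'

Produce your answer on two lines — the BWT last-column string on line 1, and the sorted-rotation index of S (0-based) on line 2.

Answer: xxyyyxx$x
7

Derivation:
All 9 rotations (rotation i = S[i:]+S[:i]):
  rot[0] = yxxyxyxx$
  rot[1] = xxyxyxx$y
  rot[2] = xyxyxx$yx
  rot[3] = yxyxx$yxx
  rot[4] = xyxx$yxxy
  rot[5] = yxx$yxxyx
  rot[6] = xx$yxxyxy
  rot[7] = x$yxxyxyx
  rot[8] = $yxxyxyxx
Sorted (with $ < everything):
  sorted[0] = $yxxyxyxx  (last char: 'x')
  sorted[1] = x$yxxyxyx  (last char: 'x')
  sorted[2] = xx$yxxyxy  (last char: 'y')
  sorted[3] = xxyxyxx$y  (last char: 'y')
  sorted[4] = xyxx$yxxy  (last char: 'y')
  sorted[5] = xyxyxx$yx  (last char: 'x')
  sorted[6] = yxx$yxxyx  (last char: 'x')
  sorted[7] = yxxyxyxx$  (last char: '$')
  sorted[8] = yxyxx$yxx  (last char: 'x')
Last column: xxyyyxx$x
Original string S is at sorted index 7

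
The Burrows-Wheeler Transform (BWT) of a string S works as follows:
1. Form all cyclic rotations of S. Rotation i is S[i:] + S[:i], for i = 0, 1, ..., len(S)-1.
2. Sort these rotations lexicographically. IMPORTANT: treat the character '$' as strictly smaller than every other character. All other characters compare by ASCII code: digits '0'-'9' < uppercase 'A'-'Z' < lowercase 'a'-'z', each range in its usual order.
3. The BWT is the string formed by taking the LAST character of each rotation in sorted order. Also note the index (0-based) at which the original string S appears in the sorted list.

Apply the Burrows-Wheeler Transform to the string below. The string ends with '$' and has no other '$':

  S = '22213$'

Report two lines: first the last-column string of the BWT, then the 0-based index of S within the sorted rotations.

Answer: 3222$1
4

Derivation:
All 6 rotations (rotation i = S[i:]+S[:i]):
  rot[0] = 22213$
  rot[1] = 2213$2
  rot[2] = 213$22
  rot[3] = 13$222
  rot[4] = 3$2221
  rot[5] = $22213
Sorted (with $ < everything):
  sorted[0] = $22213  (last char: '3')
  sorted[1] = 13$222  (last char: '2')
  sorted[2] = 213$22  (last char: '2')
  sorted[3] = 2213$2  (last char: '2')
  sorted[4] = 22213$  (last char: '$')
  sorted[5] = 3$2221  (last char: '1')
Last column: 3222$1
Original string S is at sorted index 4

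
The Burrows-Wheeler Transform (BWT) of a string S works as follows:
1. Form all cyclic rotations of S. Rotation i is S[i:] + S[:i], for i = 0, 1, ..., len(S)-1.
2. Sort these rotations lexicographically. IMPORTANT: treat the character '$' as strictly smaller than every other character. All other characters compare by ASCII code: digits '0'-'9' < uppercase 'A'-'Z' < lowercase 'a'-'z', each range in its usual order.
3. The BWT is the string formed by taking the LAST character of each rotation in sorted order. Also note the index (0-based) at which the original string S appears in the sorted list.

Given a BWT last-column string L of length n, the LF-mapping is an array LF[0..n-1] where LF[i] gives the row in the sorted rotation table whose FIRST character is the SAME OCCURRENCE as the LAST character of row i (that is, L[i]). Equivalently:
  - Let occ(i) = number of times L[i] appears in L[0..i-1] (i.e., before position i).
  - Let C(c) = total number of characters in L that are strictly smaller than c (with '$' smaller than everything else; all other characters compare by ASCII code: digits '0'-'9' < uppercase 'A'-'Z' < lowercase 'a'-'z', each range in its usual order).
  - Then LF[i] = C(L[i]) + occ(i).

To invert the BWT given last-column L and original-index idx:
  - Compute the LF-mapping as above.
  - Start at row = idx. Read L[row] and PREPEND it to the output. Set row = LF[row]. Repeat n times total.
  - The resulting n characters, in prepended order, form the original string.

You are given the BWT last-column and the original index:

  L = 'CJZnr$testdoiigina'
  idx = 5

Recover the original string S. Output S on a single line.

LF mapping: 1 2 3 11 14 0 16 6 15 17 5 13 8 9 7 10 12 4
Walk LF starting at row 5, prepending L[row]:
  step 1: row=5, L[5]='$', prepend. Next row=LF[5]=0
  step 2: row=0, L[0]='C', prepend. Next row=LF[0]=1
  step 3: row=1, L[1]='J', prepend. Next row=LF[1]=2
  step 4: row=2, L[2]='Z', prepend. Next row=LF[2]=3
  step 5: row=3, L[3]='n', prepend. Next row=LF[3]=11
  step 6: row=11, L[11]='o', prepend. Next row=LF[11]=13
  step 7: row=13, L[13]='i', prepend. Next row=LF[13]=9
  step 8: row=9, L[9]='t', prepend. Next row=LF[9]=17
  step 9: row=17, L[17]='a', prepend. Next row=LF[17]=4
  step 10: row=4, L[4]='r', prepend. Next row=LF[4]=14
  step 11: row=14, L[14]='g', prepend. Next row=LF[14]=7
  step 12: row=7, L[7]='e', prepend. Next row=LF[7]=6
  step 13: row=6, L[6]='t', prepend. Next row=LF[6]=16
  step 14: row=16, L[16]='n', prepend. Next row=LF[16]=12
  step 15: row=12, L[12]='i', prepend. Next row=LF[12]=8
  step 16: row=8, L[8]='s', prepend. Next row=LF[8]=15
  step 17: row=15, L[15]='i', prepend. Next row=LF[15]=10
  step 18: row=10, L[10]='d', prepend. Next row=LF[10]=5
Reversed output: disintegrationZJC$

Answer: disintegrationZJC$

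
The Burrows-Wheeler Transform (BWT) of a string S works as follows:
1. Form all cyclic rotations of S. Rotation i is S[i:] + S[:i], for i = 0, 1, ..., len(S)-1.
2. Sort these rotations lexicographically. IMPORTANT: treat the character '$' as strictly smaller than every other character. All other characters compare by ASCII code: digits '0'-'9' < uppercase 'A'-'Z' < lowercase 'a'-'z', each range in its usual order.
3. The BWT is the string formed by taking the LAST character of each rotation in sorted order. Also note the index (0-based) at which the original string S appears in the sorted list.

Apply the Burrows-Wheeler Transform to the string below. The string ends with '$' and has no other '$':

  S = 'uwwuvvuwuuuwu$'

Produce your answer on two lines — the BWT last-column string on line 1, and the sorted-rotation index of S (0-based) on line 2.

Answer: uwwuwuv$vuuuwu
7

Derivation:
All 14 rotations (rotation i = S[i:]+S[:i]):
  rot[0] = uwwuvvuwuuuwu$
  rot[1] = wwuvvuwuuuwu$u
  rot[2] = wuvvuwuuuwu$uw
  rot[3] = uvvuwuuuwu$uww
  rot[4] = vvuwuuuwu$uwwu
  rot[5] = vuwuuuwu$uwwuv
  rot[6] = uwuuuwu$uwwuvv
  rot[7] = wuuuwu$uwwuvvu
  rot[8] = uuuwu$uwwuvvuw
  rot[9] = uuwu$uwwuvvuwu
  rot[10] = uwu$uwwuvvuwuu
  rot[11] = wu$uwwuvvuwuuu
  rot[12] = u$uwwuvvuwuuuw
  rot[13] = $uwwuvvuwuuuwu
Sorted (with $ < everything):
  sorted[0] = $uwwuvvuwuuuwu  (last char: 'u')
  sorted[1] = u$uwwuvvuwuuuw  (last char: 'w')
  sorted[2] = uuuwu$uwwuvvuw  (last char: 'w')
  sorted[3] = uuwu$uwwuvvuwu  (last char: 'u')
  sorted[4] = uvvuwuuuwu$uww  (last char: 'w')
  sorted[5] = uwu$uwwuvvuwuu  (last char: 'u')
  sorted[6] = uwuuuwu$uwwuvv  (last char: 'v')
  sorted[7] = uwwuvvuwuuuwu$  (last char: '$')
  sorted[8] = vuwuuuwu$uwwuv  (last char: 'v')
  sorted[9] = vvuwuuuwu$uwwu  (last char: 'u')
  sorted[10] = wu$uwwuvvuwuuu  (last char: 'u')
  sorted[11] = wuuuwu$uwwuvvu  (last char: 'u')
  sorted[12] = wuvvuwuuuwu$uw  (last char: 'w')
  sorted[13] = wwuvvuwuuuwu$u  (last char: 'u')
Last column: uwwuwuv$vuuuwu
Original string S is at sorted index 7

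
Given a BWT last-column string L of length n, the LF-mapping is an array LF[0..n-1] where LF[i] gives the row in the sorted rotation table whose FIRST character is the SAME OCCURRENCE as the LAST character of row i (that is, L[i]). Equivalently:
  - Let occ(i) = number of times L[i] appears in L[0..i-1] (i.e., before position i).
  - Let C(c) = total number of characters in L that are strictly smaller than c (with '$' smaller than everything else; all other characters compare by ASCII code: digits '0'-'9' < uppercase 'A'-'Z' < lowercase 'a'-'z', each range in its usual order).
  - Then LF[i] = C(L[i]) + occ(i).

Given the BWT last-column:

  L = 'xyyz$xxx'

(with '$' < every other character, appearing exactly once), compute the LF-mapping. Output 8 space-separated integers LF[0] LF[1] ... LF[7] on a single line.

Answer: 1 5 6 7 0 2 3 4

Derivation:
Char counts: '$':1, 'x':4, 'y':2, 'z':1
C (first-col start): C('$')=0, C('x')=1, C('y')=5, C('z')=7
L[0]='x': occ=0, LF[0]=C('x')+0=1+0=1
L[1]='y': occ=0, LF[1]=C('y')+0=5+0=5
L[2]='y': occ=1, LF[2]=C('y')+1=5+1=6
L[3]='z': occ=0, LF[3]=C('z')+0=7+0=7
L[4]='$': occ=0, LF[4]=C('$')+0=0+0=0
L[5]='x': occ=1, LF[5]=C('x')+1=1+1=2
L[6]='x': occ=2, LF[6]=C('x')+2=1+2=3
L[7]='x': occ=3, LF[7]=C('x')+3=1+3=4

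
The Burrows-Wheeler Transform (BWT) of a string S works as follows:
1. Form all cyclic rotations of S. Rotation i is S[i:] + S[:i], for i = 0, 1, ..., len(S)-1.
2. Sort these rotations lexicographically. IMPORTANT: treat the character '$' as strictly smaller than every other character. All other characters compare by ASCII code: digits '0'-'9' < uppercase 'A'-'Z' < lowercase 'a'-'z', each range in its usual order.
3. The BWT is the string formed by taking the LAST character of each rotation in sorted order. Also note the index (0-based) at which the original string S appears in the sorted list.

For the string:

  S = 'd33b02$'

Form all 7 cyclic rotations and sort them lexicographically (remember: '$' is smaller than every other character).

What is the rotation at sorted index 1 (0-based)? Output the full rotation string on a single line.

All 7 rotations (rotation i = S[i:]+S[:i]):
  rot[0] = d33b02$
  rot[1] = 33b02$d
  rot[2] = 3b02$d3
  rot[3] = b02$d33
  rot[4] = 02$d33b
  rot[5] = 2$d33b0
  rot[6] = $d33b02
Sorted (with $ < everything):
  sorted[0] = $d33b02
  sorted[1] = 02$d33b
  sorted[2] = 2$d33b0
  sorted[3] = 33b02$d
  sorted[4] = 3b02$d3
  sorted[5] = b02$d33
  sorted[6] = d33b02$
sorted[1] = 02$d33b

Answer: 02$d33b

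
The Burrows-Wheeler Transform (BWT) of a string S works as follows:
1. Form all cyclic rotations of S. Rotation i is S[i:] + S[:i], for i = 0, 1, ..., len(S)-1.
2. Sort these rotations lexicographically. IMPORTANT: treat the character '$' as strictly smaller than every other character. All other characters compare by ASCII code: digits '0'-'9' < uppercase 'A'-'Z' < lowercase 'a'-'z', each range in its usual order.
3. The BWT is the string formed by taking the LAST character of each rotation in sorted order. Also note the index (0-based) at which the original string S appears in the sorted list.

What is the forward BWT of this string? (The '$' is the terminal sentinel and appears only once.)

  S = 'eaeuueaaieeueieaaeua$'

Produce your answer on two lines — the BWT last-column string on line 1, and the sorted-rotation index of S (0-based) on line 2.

Answer: aueeaeaiu$iuaeaeaeuee
9

Derivation:
All 21 rotations (rotation i = S[i:]+S[:i]):
  rot[0] = eaeuueaaieeueieaaeua$
  rot[1] = aeuueaaieeueieaaeua$e
  rot[2] = euueaaieeueieaaeua$ea
  rot[3] = uueaaieeueieaaeua$eae
  rot[4] = ueaaieeueieaaeua$eaeu
  rot[5] = eaaieeueieaaeua$eaeuu
  rot[6] = aaieeueieaaeua$eaeuue
  rot[7] = aieeueieaaeua$eaeuuea
  rot[8] = ieeueieaaeua$eaeuueaa
  rot[9] = eeueieaaeua$eaeuueaai
  rot[10] = eueieaaeua$eaeuueaaie
  rot[11] = ueieaaeua$eaeuueaaiee
  rot[12] = eieaaeua$eaeuueaaieeu
  rot[13] = ieaaeua$eaeuueaaieeue
  rot[14] = eaaeua$eaeuueaaieeuei
  rot[15] = aaeua$eaeuueaaieeueie
  rot[16] = aeua$eaeuueaaieeueiea
  rot[17] = eua$eaeuueaaieeueieaa
  rot[18] = ua$eaeuueaaieeueieaae
  rot[19] = a$eaeuueaaieeueieaaeu
  rot[20] = $eaeuueaaieeueieaaeua
Sorted (with $ < everything):
  sorted[0] = $eaeuueaaieeueieaaeua  (last char: 'a')
  sorted[1] = a$eaeuueaaieeueieaaeu  (last char: 'u')
  sorted[2] = aaeua$eaeuueaaieeueie  (last char: 'e')
  sorted[3] = aaieeueieaaeua$eaeuue  (last char: 'e')
  sorted[4] = aeua$eaeuueaaieeueiea  (last char: 'a')
  sorted[5] = aeuueaaieeueieaaeua$e  (last char: 'e')
  sorted[6] = aieeueieaaeua$eaeuuea  (last char: 'a')
  sorted[7] = eaaeua$eaeuueaaieeuei  (last char: 'i')
  sorted[8] = eaaieeueieaaeua$eaeuu  (last char: 'u')
  sorted[9] = eaeuueaaieeueieaaeua$  (last char: '$')
  sorted[10] = eeueieaaeua$eaeuueaai  (last char: 'i')
  sorted[11] = eieaaeua$eaeuueaaieeu  (last char: 'u')
  sorted[12] = eua$eaeuueaaieeueieaa  (last char: 'a')
  sorted[13] = eueieaaeua$eaeuueaaie  (last char: 'e')
  sorted[14] = euueaaieeueieaaeua$ea  (last char: 'a')
  sorted[15] = ieaaeua$eaeuueaaieeue  (last char: 'e')
  sorted[16] = ieeueieaaeua$eaeuueaa  (last char: 'a')
  sorted[17] = ua$eaeuueaaieeueieaae  (last char: 'e')
  sorted[18] = ueaaieeueieaaeua$eaeu  (last char: 'u')
  sorted[19] = ueieaaeua$eaeuueaaiee  (last char: 'e')
  sorted[20] = uueaaieeueieaaeua$eae  (last char: 'e')
Last column: aueeaeaiu$iuaeaeaeuee
Original string S is at sorted index 9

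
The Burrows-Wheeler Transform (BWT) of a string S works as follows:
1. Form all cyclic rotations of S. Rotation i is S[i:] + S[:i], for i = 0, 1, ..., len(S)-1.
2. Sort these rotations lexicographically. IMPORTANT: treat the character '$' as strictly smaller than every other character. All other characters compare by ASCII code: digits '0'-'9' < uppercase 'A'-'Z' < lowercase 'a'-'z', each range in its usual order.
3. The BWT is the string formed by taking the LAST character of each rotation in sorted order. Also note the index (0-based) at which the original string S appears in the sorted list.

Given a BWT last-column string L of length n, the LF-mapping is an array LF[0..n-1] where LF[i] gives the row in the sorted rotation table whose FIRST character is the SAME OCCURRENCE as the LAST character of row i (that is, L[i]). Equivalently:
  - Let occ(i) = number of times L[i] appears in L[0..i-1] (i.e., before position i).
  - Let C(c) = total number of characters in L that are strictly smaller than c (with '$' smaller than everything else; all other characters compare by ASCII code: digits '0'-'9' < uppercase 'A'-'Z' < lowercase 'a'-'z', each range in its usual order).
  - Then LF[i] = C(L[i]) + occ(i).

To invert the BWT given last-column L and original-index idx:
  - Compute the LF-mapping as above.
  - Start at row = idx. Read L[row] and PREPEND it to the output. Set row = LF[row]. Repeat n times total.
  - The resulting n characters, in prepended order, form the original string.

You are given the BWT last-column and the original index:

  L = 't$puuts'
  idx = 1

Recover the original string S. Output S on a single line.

Answer: psutut$

Derivation:
LF mapping: 3 0 1 5 6 4 2
Walk LF starting at row 1, prepending L[row]:
  step 1: row=1, L[1]='$', prepend. Next row=LF[1]=0
  step 2: row=0, L[0]='t', prepend. Next row=LF[0]=3
  step 3: row=3, L[3]='u', prepend. Next row=LF[3]=5
  step 4: row=5, L[5]='t', prepend. Next row=LF[5]=4
  step 5: row=4, L[4]='u', prepend. Next row=LF[4]=6
  step 6: row=6, L[6]='s', prepend. Next row=LF[6]=2
  step 7: row=2, L[2]='p', prepend. Next row=LF[2]=1
Reversed output: psutut$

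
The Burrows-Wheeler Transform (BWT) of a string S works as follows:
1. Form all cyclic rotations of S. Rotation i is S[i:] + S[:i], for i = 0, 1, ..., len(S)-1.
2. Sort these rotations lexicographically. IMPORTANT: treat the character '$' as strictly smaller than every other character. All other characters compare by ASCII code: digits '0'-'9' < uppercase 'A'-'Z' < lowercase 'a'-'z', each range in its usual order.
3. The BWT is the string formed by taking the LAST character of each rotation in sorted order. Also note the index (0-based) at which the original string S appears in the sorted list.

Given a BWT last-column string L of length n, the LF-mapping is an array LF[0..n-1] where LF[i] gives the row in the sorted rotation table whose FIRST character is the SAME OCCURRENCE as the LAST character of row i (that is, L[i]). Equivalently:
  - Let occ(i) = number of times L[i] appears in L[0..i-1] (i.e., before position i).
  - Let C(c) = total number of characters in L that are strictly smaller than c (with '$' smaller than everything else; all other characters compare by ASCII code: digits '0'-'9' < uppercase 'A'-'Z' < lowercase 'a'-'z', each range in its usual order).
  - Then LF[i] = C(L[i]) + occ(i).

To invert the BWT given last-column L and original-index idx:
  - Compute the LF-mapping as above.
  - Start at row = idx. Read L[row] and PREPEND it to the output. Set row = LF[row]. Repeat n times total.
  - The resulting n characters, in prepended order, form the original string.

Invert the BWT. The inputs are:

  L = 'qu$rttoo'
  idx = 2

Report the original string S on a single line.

LF mapping: 3 7 0 4 5 6 1 2
Walk LF starting at row 2, prepending L[row]:
  step 1: row=2, L[2]='$', prepend. Next row=LF[2]=0
  step 2: row=0, L[0]='q', prepend. Next row=LF[0]=3
  step 3: row=3, L[3]='r', prepend. Next row=LF[3]=4
  step 4: row=4, L[4]='t', prepend. Next row=LF[4]=5
  step 5: row=5, L[5]='t', prepend. Next row=LF[5]=6
  step 6: row=6, L[6]='o', prepend. Next row=LF[6]=1
  step 7: row=1, L[1]='u', prepend. Next row=LF[1]=7
  step 8: row=7, L[7]='o', prepend. Next row=LF[7]=2
Reversed output: ouottrq$

Answer: ouottrq$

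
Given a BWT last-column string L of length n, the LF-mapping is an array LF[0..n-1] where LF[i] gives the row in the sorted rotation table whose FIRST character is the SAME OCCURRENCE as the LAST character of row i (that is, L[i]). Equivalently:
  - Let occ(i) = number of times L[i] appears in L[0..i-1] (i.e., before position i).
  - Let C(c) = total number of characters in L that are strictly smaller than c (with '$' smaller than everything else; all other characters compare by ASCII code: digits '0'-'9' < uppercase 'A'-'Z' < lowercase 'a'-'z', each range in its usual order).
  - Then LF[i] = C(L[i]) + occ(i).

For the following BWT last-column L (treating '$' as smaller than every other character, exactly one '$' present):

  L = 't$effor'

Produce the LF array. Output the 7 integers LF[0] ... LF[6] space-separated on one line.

Answer: 6 0 1 2 3 4 5

Derivation:
Char counts: '$':1, 'e':1, 'f':2, 'o':1, 'r':1, 't':1
C (first-col start): C('$')=0, C('e')=1, C('f')=2, C('o')=4, C('r')=5, C('t')=6
L[0]='t': occ=0, LF[0]=C('t')+0=6+0=6
L[1]='$': occ=0, LF[1]=C('$')+0=0+0=0
L[2]='e': occ=0, LF[2]=C('e')+0=1+0=1
L[3]='f': occ=0, LF[3]=C('f')+0=2+0=2
L[4]='f': occ=1, LF[4]=C('f')+1=2+1=3
L[5]='o': occ=0, LF[5]=C('o')+0=4+0=4
L[6]='r': occ=0, LF[6]=C('r')+0=5+0=5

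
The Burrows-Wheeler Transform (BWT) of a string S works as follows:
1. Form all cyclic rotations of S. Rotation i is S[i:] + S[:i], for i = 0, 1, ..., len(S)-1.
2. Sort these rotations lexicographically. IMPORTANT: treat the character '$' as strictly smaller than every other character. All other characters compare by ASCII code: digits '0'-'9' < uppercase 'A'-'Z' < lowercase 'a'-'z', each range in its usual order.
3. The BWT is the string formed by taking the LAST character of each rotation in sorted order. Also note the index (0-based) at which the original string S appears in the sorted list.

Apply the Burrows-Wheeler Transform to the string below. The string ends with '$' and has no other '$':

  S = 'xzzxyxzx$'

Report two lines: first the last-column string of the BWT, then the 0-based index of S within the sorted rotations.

Answer: xzzy$xxzx
4

Derivation:
All 9 rotations (rotation i = S[i:]+S[:i]):
  rot[0] = xzzxyxzx$
  rot[1] = zzxyxzx$x
  rot[2] = zxyxzx$xz
  rot[3] = xyxzx$xzz
  rot[4] = yxzx$xzzx
  rot[5] = xzx$xzzxy
  rot[6] = zx$xzzxyx
  rot[7] = x$xzzxyxz
  rot[8] = $xzzxyxzx
Sorted (with $ < everything):
  sorted[0] = $xzzxyxzx  (last char: 'x')
  sorted[1] = x$xzzxyxz  (last char: 'z')
  sorted[2] = xyxzx$xzz  (last char: 'z')
  sorted[3] = xzx$xzzxy  (last char: 'y')
  sorted[4] = xzzxyxzx$  (last char: '$')
  sorted[5] = yxzx$xzzx  (last char: 'x')
  sorted[6] = zx$xzzxyx  (last char: 'x')
  sorted[7] = zxyxzx$xz  (last char: 'z')
  sorted[8] = zzxyxzx$x  (last char: 'x')
Last column: xzzy$xxzx
Original string S is at sorted index 4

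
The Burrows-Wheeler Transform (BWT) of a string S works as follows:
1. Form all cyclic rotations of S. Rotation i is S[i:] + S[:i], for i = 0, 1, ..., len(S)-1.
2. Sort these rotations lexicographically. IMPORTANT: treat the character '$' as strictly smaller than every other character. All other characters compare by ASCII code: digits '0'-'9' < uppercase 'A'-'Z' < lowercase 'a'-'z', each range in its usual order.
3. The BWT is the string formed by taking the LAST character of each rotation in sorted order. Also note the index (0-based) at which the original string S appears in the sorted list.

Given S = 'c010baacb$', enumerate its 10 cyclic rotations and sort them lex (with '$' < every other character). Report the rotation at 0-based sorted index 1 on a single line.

Answer: 010baacb$c

Derivation:
All 10 rotations (rotation i = S[i:]+S[:i]):
  rot[0] = c010baacb$
  rot[1] = 010baacb$c
  rot[2] = 10baacb$c0
  rot[3] = 0baacb$c01
  rot[4] = baacb$c010
  rot[5] = aacb$c010b
  rot[6] = acb$c010ba
  rot[7] = cb$c010baa
  rot[8] = b$c010baac
  rot[9] = $c010baacb
Sorted (with $ < everything):
  sorted[0] = $c010baacb
  sorted[1] = 010baacb$c
  sorted[2] = 0baacb$c01
  sorted[3] = 10baacb$c0
  sorted[4] = aacb$c010b
  sorted[5] = acb$c010ba
  sorted[6] = b$c010baac
  sorted[7] = baacb$c010
  sorted[8] = c010baacb$
  sorted[9] = cb$c010baa
sorted[1] = 010baacb$c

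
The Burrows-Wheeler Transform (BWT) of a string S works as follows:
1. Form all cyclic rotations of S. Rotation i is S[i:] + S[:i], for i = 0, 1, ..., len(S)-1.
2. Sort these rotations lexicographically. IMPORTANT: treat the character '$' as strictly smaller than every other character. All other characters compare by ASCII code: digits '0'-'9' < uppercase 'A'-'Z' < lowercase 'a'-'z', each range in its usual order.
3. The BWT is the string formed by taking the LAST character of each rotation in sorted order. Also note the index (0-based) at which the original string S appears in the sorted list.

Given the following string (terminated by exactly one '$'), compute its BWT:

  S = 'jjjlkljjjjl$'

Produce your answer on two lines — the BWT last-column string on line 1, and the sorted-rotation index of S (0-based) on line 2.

All 12 rotations (rotation i = S[i:]+S[:i]):
  rot[0] = jjjlkljjjjl$
  rot[1] = jjlkljjjjl$j
  rot[2] = jlkljjjjl$jj
  rot[3] = lkljjjjl$jjj
  rot[4] = kljjjjl$jjjl
  rot[5] = ljjjjl$jjjlk
  rot[6] = jjjjl$jjjlkl
  rot[7] = jjjl$jjjlklj
  rot[8] = jjl$jjjlkljj
  rot[9] = jl$jjjlkljjj
  rot[10] = l$jjjlkljjjj
  rot[11] = $jjjlkljjjjl
Sorted (with $ < everything):
  sorted[0] = $jjjlkljjjjl  (last char: 'l')
  sorted[1] = jjjjl$jjjlkl  (last char: 'l')
  sorted[2] = jjjl$jjjlklj  (last char: 'j')
  sorted[3] = jjjlkljjjjl$  (last char: '$')
  sorted[4] = jjl$jjjlkljj  (last char: 'j')
  sorted[5] = jjlkljjjjl$j  (last char: 'j')
  sorted[6] = jl$jjjlkljjj  (last char: 'j')
  sorted[7] = jlkljjjjl$jj  (last char: 'j')
  sorted[8] = kljjjjl$jjjl  (last char: 'l')
  sorted[9] = l$jjjlkljjjj  (last char: 'j')
  sorted[10] = ljjjjl$jjjlk  (last char: 'k')
  sorted[11] = lkljjjjl$jjj  (last char: 'j')
Last column: llj$jjjjljkj
Original string S is at sorted index 3

Answer: llj$jjjjljkj
3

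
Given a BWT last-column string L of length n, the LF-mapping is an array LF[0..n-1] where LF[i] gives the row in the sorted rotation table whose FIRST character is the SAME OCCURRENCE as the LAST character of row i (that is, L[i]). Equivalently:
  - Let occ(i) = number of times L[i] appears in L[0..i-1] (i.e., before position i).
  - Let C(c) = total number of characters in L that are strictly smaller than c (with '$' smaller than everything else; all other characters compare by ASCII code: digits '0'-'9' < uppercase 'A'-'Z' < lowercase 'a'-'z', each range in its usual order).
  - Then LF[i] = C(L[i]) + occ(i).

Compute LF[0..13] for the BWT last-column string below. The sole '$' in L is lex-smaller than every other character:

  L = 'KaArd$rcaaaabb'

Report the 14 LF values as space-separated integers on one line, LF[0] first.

Char counts: '$':1, 'A':1, 'K':1, 'a':5, 'b':2, 'c':1, 'd':1, 'r':2
C (first-col start): C('$')=0, C('A')=1, C('K')=2, C('a')=3, C('b')=8, C('c')=10, C('d')=11, C('r')=12
L[0]='K': occ=0, LF[0]=C('K')+0=2+0=2
L[1]='a': occ=0, LF[1]=C('a')+0=3+0=3
L[2]='A': occ=0, LF[2]=C('A')+0=1+0=1
L[3]='r': occ=0, LF[3]=C('r')+0=12+0=12
L[4]='d': occ=0, LF[4]=C('d')+0=11+0=11
L[5]='$': occ=0, LF[5]=C('$')+0=0+0=0
L[6]='r': occ=1, LF[6]=C('r')+1=12+1=13
L[7]='c': occ=0, LF[7]=C('c')+0=10+0=10
L[8]='a': occ=1, LF[8]=C('a')+1=3+1=4
L[9]='a': occ=2, LF[9]=C('a')+2=3+2=5
L[10]='a': occ=3, LF[10]=C('a')+3=3+3=6
L[11]='a': occ=4, LF[11]=C('a')+4=3+4=7
L[12]='b': occ=0, LF[12]=C('b')+0=8+0=8
L[13]='b': occ=1, LF[13]=C('b')+1=8+1=9

Answer: 2 3 1 12 11 0 13 10 4 5 6 7 8 9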